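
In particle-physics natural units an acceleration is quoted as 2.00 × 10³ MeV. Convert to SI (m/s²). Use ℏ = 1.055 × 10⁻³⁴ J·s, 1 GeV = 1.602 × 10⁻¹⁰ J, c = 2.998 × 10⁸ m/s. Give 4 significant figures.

9.105 × 10³² m/s²

Acceleration is [L]/[T]² = c·[E]/ℏ.
1 GeV → c/ℏ × (1 GeV in J) = 4.552 × 10³² m/s².
Convert the energy scale: 2.00 × 10³ MeV = 2 GeV.
Result: 2 × 4.552 × 10³² = 9.105 × 10³² m/s².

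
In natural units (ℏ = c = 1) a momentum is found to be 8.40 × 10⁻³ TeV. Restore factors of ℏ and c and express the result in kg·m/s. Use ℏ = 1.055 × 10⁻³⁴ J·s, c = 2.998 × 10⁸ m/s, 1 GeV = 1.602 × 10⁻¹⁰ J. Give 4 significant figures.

4.489 × 10⁻¹⁸ kg·m/s

Momentum is [E]/c; divide by c.
1 GeV → 1/c × (1 GeV in J) = 5.344 × 10⁻¹⁹ kg·m/s.
Convert the energy scale: 8.40 × 10⁻³ TeV = 8.40 GeV.
Result: 8.40 × 5.344 × 10⁻¹⁹ = 4.489 × 10⁻¹⁸ kg·m/s.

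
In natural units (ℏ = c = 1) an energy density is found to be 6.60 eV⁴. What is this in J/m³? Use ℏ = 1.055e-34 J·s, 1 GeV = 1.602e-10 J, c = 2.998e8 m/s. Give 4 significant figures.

[E]/[L]³ = [E]⁴/(ℏc)³; restore (ℏc)⁻³.
1 GeV⁴ → 1/(ℏc)³ × (1 GeV in J)⁴ = 2.082e37 J/m³.
Convert the energy scale: 6.60 eV⁴ = 6.60e-36 GeV⁴.
Result: 6.60e-36 × 2.082e37 = 137.4 J/m³.

137.4 J/m³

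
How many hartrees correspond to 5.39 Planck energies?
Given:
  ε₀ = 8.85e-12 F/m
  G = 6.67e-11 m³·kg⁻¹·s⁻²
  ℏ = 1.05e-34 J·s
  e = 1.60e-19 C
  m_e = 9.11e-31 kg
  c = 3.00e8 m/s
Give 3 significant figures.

Planck energy: E_P = √(ℏc⁵/G) = 1.96e9 J
hartree: E_h = m_e e⁴/(4πε₀ℏ)² = 4.38e-18 J
5.39 × 1.96e9 / 4.38e-18 = 2.41e27

2.41e27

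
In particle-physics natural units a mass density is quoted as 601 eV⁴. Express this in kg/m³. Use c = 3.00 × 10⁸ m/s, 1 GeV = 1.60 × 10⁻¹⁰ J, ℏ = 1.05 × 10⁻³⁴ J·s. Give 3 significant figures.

1.40 × 10⁻¹³ kg/m³

Mass density is [E]/(c²[L]³) = [E]⁴/(ℏ³c⁵).
1 GeV⁴ → 1/(ℏ³c⁵) × (1 GeV in J)⁴ = 2.33 × 10²⁰ kg/m³.
Convert the energy scale: 601 eV⁴ = 6.01 × 10⁻³⁴ GeV⁴.
Result: 6.01 × 10⁻³⁴ × 2.33 × 10²⁰ = 1.40 × 10⁻¹³ kg/m³.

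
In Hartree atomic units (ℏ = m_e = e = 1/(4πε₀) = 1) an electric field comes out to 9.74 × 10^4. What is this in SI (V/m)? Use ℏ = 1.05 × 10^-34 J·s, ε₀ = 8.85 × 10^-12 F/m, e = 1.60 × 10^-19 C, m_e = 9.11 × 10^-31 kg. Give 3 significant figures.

One atomic unit of electric field: E_au = E_h/(e a₀) = m_e²e⁵/((4πε₀)³ℏ⁴) = 5.20 × 10^11 V/m.
9.74 × 10^4 × 5.20 × 10^11 V/m = 5.07 × 10^16 V/m

5.07 × 10^16 V/m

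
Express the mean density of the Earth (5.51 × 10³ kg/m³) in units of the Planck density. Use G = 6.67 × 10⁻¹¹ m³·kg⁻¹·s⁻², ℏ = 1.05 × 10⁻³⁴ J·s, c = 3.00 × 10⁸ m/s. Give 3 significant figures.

Planck density: ρ_P = c⁵/(ℏG²) = 5.20 × 10⁹⁶ kg/m³.
5.51 × 10³ / 5.20 × 10⁹⁶ = 1.06 × 10⁻⁹³

1.06 × 10⁻⁹³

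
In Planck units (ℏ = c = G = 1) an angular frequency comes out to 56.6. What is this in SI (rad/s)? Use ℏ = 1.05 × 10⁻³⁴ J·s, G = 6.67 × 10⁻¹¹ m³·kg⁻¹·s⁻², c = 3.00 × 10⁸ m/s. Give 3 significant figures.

1.05 × 10⁴⁵ rad/s

One Planck angular frequency: ω_P = √(c⁵/(ℏG)) = 1.86 × 10⁴³ rad/s.
56.6 × 1.86 × 10⁴³ rad/s = 1.05 × 10⁴⁵ rad/s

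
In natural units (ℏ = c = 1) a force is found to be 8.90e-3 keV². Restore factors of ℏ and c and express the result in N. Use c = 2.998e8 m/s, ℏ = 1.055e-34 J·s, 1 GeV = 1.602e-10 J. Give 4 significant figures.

Force is [E]/[L] = [E]²/(ℏc); restore (ℏc)⁻¹.
1 GeV² → 1/(ℏc) × (1 GeV in J)² = 8.114e5 N.
Convert the energy scale: 8.90e-3 keV² = 8.90e-15 GeV².
Result: 8.90e-15 × 8.114e5 = 7.222e-9 N.

7.222e-9 N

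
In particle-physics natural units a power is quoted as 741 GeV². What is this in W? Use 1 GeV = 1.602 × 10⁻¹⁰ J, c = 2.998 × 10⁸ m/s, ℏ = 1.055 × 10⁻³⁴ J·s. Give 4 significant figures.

Power is [E]/[T] = [E]²/ℏ.
1 GeV² → 1/ℏ × (1 GeV in J)² = 2.433 × 10¹⁴ W.
Result: 741 × 2.433 × 10¹⁴ = 1.803 × 10¹⁷ W.

1.803 × 10¹⁷ W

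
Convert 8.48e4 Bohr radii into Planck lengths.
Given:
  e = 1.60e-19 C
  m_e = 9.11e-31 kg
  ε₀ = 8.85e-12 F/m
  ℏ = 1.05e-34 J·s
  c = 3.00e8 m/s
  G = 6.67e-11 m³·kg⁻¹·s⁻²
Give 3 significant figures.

2.77e29

Bohr radius: a₀ = 4πε₀ℏ²/(m_e e²) = 5.26e-11 m
Planck length: ℓ_P = √(ℏG/c³) = 1.61e-35 m
8.48e4 × 5.26e-11 / 1.61e-35 = 2.77e29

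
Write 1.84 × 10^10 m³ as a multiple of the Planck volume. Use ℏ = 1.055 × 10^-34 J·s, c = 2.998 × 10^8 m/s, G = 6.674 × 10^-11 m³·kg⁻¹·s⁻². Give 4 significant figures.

4.356 × 10^114

Planck volume: V_P = (ℏG/c³)^(3/2) = 4.224 × 10^-105 m³.
1.84 × 10^10 / 4.224 × 10^-105 = 4.356 × 10^114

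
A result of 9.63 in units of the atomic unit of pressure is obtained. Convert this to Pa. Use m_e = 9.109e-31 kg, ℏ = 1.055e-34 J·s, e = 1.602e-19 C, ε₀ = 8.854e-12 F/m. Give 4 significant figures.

One atomic unit of pressure: P_au = E_h/a₀³ = m_e⁴e¹⁰/((4πε₀)⁵ℏ⁸) = 2.929e13 Pa.
9.63 × 2.929e13 Pa = 2.821e14 Pa

2.821e14 Pa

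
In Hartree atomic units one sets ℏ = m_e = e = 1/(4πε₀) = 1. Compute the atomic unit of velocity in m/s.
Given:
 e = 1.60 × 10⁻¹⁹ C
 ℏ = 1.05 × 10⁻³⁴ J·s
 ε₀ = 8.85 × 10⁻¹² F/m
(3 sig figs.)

v_au = e²/(4πε₀ℏ)
  = 2.56 × 10⁻³⁸ / 1.17 × 10⁻⁴⁴
  = 2.19 × 10⁶ m/s

2.19 × 10⁶ m/s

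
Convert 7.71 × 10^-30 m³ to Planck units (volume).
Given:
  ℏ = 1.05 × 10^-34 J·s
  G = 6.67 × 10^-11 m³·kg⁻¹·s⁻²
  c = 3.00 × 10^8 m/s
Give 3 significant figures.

Planck volume: V_P = (ℏG/c³)^(3/2) = 4.18 × 10^-105 m³.
7.71 × 10^-30 / 4.18 × 10^-105 = 1.85 × 10^75

1.85 × 10^75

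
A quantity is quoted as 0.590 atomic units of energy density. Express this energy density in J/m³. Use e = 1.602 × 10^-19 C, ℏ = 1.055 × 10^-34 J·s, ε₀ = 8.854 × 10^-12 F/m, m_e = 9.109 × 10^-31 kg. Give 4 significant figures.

1.728 × 10^13 J/m³

One atomic unit of energy density: u_au = E_h/a₀³ = m_e⁴e¹⁰/((4πε₀)⁵ℏ⁸) = 2.929 × 10^13 J/m³.
0.590 × 2.929 × 10^13 J/m³ = 1.728 × 10^13 J/m³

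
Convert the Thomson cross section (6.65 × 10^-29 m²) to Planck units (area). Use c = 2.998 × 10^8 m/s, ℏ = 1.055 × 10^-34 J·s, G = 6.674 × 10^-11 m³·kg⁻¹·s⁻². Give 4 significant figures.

Planck area: A_P = ℏG/c³ = 2.613 × 10^-70 m².
6.65 × 10^-29 / 2.613 × 10^-70 = 2.545 × 10^41

2.545 × 10^41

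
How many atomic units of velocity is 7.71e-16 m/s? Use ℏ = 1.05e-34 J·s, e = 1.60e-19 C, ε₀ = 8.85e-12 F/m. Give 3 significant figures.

3.52e-22

atomic unit of velocity: v_au = e²/(4πε₀ℏ) = 2.19e6 m/s.
7.71e-16 / 2.19e6 = 3.52e-22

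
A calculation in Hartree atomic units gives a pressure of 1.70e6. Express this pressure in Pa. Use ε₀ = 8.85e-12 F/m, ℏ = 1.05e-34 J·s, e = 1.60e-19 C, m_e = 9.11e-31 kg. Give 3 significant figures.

5.12e19 Pa

One atomic unit of pressure: P_au = E_h/a₀³ = m_e⁴e¹⁰/((4πε₀)⁵ℏ⁸) = 3.01e13 Pa.
1.70e6 × 3.01e13 Pa = 5.12e19 Pa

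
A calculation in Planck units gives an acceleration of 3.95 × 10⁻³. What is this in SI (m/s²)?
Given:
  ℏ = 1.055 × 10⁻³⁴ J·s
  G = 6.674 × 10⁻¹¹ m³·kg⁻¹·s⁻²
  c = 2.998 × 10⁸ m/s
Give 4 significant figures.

One Planck acceleration: a_P = √(c⁷/(ℏG)) = 5.560 × 10⁵¹ m/s².
3.95 × 10⁻³ × 5.560 × 10⁵¹ m/s² = 2.196 × 10⁴⁹ m/s²

2.196 × 10⁴⁹ m/s²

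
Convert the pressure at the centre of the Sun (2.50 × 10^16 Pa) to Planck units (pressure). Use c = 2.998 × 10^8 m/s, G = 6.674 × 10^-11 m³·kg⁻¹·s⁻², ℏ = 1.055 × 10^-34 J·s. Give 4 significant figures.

5.397 × 10^-98

Planck pressure: p_P = c⁷/(ℏG²) = 4.632 × 10^113 Pa.
2.50 × 10^16 / 4.632 × 10^113 = 5.397 × 10^-98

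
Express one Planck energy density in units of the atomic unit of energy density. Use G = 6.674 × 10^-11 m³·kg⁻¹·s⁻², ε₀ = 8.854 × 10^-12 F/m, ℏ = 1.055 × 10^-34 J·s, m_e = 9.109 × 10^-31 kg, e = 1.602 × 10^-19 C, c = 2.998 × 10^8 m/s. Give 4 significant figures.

Planck energy density: u_P = c⁷/(ℏG²) = 4.632 × 10^113 J/m³
atomic unit of energy density: u_au = E_h/a₀³ = m_e⁴e¹⁰/((4πε₀)⁵ℏ⁸) = 2.929 × 10^13 J/m³
ratio = 4.632 × 10^113 / 2.929 × 10^13 = 1.581 × 10^100

1.581 × 10^100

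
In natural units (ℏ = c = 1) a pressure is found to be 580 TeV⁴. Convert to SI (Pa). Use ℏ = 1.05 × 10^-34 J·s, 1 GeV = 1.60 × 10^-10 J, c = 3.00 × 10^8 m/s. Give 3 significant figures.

1.22 × 10^52 Pa

Pressure is [E]/[L]³ = [E]⁴/(ℏc)³.
1 GeV⁴ → 1/(ℏc)³ × (1 GeV in J)⁴ = 2.10 × 10^37 Pa.
Convert the energy scale: 580 TeV⁴ = 5.80 × 10^14 GeV⁴.
Result: 5.80 × 10^14 × 2.10 × 10^37 = 1.22 × 10^52 Pa.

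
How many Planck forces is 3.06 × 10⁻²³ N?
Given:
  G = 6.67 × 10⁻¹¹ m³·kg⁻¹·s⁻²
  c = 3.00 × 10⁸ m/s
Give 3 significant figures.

2.52 × 10⁻⁶⁷

Planck force: F_P = c⁴/G = 1.21 × 10⁴⁴ N.
3.06 × 10⁻²³ / 1.21 × 10⁴⁴ = 2.52 × 10⁻⁶⁷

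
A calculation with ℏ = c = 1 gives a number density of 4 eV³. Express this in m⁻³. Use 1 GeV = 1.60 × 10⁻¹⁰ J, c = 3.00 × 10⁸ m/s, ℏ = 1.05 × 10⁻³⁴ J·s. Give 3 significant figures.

5.24 × 10²⁰ m⁻³

Number density is [L]⁻³ = [E]³/(ℏc)³.
1 GeV³ → 1/(ℏc)³ × (1 GeV in J)³ = 1.31 × 10⁴⁷ m⁻³.
Convert the energy scale: 4 eV³ = 4.00 × 10⁻²⁷ GeV³.
Result: 4.00 × 10⁻²⁷ × 1.31 × 10⁴⁷ = 5.24 × 10²⁰ m⁻³.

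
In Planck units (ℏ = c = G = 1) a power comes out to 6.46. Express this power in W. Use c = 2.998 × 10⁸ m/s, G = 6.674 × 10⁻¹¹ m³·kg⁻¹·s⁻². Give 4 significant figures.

2.344 × 10⁵³ W

One Planck power: P_P = c⁵/G = 3.629 × 10⁵² W.
6.46 × 3.629 × 10⁵² W = 2.344 × 10⁵³ W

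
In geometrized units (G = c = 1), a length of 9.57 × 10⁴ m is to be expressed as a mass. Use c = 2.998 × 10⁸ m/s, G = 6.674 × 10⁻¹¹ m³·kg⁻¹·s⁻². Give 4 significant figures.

1.289 × 10³² kg

Length → mass via c²/G.
9.57 × 10⁴ m × (c²/G) = 1.289 × 10³² kg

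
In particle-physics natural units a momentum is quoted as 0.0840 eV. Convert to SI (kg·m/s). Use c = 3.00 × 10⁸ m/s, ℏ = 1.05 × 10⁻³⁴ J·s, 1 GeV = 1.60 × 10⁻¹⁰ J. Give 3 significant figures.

Momentum is [E]/c; divide by c.
1 GeV → 1/c × (1 GeV in J) = 5.33 × 10⁻¹⁹ kg·m/s.
Convert the energy scale: 0.0840 eV = 8.40 × 10⁻¹¹ GeV.
Result: 8.40 × 10⁻¹¹ × 5.33 × 10⁻¹⁹ = 4.48 × 10⁻²⁹ kg·m/s.

4.48 × 10⁻²⁹ kg·m/s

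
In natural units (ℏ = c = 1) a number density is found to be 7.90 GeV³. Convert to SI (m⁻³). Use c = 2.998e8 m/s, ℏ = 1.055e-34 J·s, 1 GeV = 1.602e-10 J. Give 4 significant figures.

Number density is [L]⁻³ = [E]³/(ℏc)³.
1 GeV³ → 1/(ℏc)³ × (1 GeV in J)³ = 1.299e47 m⁻³.
Result: 7.90 × 1.299e47 = 1.027e48 m⁻³.

1.027e48 m⁻³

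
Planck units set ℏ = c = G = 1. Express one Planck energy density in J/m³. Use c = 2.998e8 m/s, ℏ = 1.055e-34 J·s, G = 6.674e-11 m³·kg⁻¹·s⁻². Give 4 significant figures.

From ℏ = c = G = 1 the energy density scale is u_P = c⁷/(ℏG²).
  = 2.177e59 / 4.699e-55
  = 4.632e113 J/m³

4.632e113 J/m³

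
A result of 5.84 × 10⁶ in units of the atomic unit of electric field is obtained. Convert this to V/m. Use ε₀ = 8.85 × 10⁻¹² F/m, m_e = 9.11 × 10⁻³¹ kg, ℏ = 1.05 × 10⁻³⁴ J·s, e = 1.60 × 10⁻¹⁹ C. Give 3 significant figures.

One atomic unit of electric field: E_au = E_h/(e a₀) = m_e²e⁵/((4πε₀)³ℏ⁴) = 5.20 × 10¹¹ V/m.
5.84 × 10⁶ × 5.20 × 10¹¹ V/m = 3.04 × 10¹⁸ V/m

3.04 × 10¹⁸ V/m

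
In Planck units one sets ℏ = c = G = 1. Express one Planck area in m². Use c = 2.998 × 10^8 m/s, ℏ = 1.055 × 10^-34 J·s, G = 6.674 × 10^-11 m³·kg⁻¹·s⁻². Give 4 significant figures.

A_P = ℏG/c³
  = 7.041 × 10^-45 / 2.695 × 10^25
  = 2.613 × 10^-70 m²

2.613 × 10^-70 m²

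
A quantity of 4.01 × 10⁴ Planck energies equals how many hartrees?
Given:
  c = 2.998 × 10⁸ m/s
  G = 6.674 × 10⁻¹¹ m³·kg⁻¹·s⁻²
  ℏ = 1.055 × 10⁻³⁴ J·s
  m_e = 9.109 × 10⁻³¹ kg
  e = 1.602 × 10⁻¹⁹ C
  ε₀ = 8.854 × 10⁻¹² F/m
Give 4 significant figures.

1.802 × 10³¹

Planck energy: E_P = √(ℏc⁵/G) = 1.957 × 10⁹ J
hartree: E_h = m_e e⁴/(4πε₀ℏ)² = 4.354 × 10⁻¹⁸ J
4.01 × 10⁴ × 1.957 × 10⁹ / 4.354 × 10⁻¹⁸ = 1.802 × 10³¹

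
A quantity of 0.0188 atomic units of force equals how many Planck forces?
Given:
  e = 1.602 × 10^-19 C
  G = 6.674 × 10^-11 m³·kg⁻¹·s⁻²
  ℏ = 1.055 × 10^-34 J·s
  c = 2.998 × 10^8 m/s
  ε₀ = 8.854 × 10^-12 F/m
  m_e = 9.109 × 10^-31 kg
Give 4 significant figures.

1.277 × 10^-53

atomic unit of force: F_au = E_h/a₀ = m_e²e⁶/((4πε₀)³ℏ⁴) = 8.220 × 10^-8 N
Planck force: F_P = c⁴/G = 1.210 × 10^44 N
0.0188 × 8.220 × 10^-8 / 1.210 × 10^44 = 1.277 × 10^-53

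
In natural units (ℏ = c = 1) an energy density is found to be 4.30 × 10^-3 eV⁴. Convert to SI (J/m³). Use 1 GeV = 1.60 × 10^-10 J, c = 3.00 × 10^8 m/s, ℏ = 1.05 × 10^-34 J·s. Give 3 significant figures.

[E]/[L]³ = [E]⁴/(ℏc)³; restore (ℏc)⁻³.
1 GeV⁴ → 1/(ℏc)³ × (1 GeV in J)⁴ = 2.10 × 10^37 J/m³.
Convert the energy scale: 4.30 × 10^-3 eV⁴ = 4.30 × 10^-39 GeV⁴.
Result: 4.30 × 10^-39 × 2.10 × 10^37 = 0.0902 J/m³.

0.0902 J/m³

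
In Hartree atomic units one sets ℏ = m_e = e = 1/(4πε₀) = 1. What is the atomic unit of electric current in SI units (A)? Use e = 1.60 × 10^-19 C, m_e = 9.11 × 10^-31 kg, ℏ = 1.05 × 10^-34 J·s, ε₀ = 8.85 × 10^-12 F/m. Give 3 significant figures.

I_au = e E_h/ℏ = m_e e⁵/((4πε₀)²ℏ³)
E_h = 4.38 × 10^-18 J
e·E_h/ℏ = 6.67 × 10^-3 A

6.67 × 10^-3 A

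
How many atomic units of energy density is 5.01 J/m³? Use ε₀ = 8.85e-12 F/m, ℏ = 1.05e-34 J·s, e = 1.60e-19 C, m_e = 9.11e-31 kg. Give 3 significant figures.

1.66e-13

atomic unit of energy density: u_au = E_h/a₀³ = m_e⁴e¹⁰/((4πε₀)⁵ℏ⁸) = 3.01e13 J/m³.
5.01 / 3.01e13 = 1.66e-13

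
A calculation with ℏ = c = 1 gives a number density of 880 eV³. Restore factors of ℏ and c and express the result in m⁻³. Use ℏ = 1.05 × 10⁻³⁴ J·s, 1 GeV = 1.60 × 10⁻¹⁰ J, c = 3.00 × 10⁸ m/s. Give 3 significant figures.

1.15 × 10²³ m⁻³

Number density is [L]⁻³ = [E]³/(ℏc)³.
1 GeV³ → 1/(ℏc)³ × (1 GeV in J)³ = 1.31 × 10⁴⁷ m⁻³.
Convert the energy scale: 880 eV³ = 8.80 × 10⁻²⁵ GeV³.
Result: 8.80 × 10⁻²⁵ × 1.31 × 10⁴⁷ = 1.15 × 10²³ m⁻³.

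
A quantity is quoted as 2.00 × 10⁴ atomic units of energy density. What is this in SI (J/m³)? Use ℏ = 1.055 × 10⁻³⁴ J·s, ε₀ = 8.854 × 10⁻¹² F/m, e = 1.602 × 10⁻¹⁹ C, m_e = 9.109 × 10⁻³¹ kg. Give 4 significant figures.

One atomic unit of energy density: u_au = E_h/a₀³ = m_e⁴e¹⁰/((4πε₀)⁵ℏ⁸) = 2.929 × 10¹³ J/m³.
2.00 × 10⁴ × 2.929 × 10¹³ J/m³ = 5.858 × 10¹⁷ J/m³

5.858 × 10¹⁷ J/m³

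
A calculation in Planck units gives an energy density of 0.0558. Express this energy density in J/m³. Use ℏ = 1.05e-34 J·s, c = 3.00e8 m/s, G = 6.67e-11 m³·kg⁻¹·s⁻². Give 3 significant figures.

2.61e112 J/m³

One Planck energy density: u_P = c⁷/(ℏG²) = 4.68e113 J/m³.
0.0558 × 4.68e113 J/m³ = 2.61e112 J/m³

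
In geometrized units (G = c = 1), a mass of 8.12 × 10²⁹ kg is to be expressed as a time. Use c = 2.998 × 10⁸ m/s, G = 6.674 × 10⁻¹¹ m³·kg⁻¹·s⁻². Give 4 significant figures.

Mass → time via G/c³.
8.12 × 10²⁹ kg × (G/c³) = 2.011 × 10⁻⁶ s

2.011 × 10⁻⁶ s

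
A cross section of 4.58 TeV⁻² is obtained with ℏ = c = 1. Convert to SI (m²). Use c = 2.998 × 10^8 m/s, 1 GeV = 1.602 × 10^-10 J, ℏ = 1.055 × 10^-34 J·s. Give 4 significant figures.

1.785 × 10^-37 m²

Area is [L]² = [E]⁻²·(ℏc)²; restore (ℏc)².
1 GeV⁻² → (ℏc)² × (1 GeV in J)⁻² = 3.898 × 10^-32 m².
Convert the energy scale: 4.58 TeV⁻² = 4.58 × 10^-6 GeV⁻².
Result: 4.58 × 10^-6 × 3.898 × 10^-32 = 1.785 × 10^-37 m².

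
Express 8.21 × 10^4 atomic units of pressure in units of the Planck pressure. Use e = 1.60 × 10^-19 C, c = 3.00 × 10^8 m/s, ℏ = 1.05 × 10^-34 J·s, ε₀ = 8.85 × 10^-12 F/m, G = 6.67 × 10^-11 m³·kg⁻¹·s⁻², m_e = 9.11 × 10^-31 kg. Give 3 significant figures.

atomic unit of pressure: P_au = E_h/a₀³ = m_e⁴e¹⁰/((4πε₀)⁵ℏ⁸) = 3.01 × 10^13 Pa
Planck pressure: p_P = c⁷/(ℏG²) = 4.68 × 10^113 Pa
8.21 × 10^4 × 3.01 × 10^13 / 4.68 × 10^113 = 5.28 × 10^-96

5.28 × 10^-96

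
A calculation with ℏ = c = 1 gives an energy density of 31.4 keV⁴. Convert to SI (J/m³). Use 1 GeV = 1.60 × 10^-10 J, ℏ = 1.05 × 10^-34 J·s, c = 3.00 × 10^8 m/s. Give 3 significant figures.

6.58 × 10^14 J/m³

[E]/[L]³ = [E]⁴/(ℏc)³; restore (ℏc)⁻³.
1 GeV⁴ → 1/(ℏc)³ × (1 GeV in J)⁴ = 2.10 × 10^37 J/m³.
Convert the energy scale: 31.4 keV⁴ = 3.14 × 10^-23 GeV⁴.
Result: 3.14 × 10^-23 × 2.10 × 10^37 = 6.58 × 10^14 J/m³.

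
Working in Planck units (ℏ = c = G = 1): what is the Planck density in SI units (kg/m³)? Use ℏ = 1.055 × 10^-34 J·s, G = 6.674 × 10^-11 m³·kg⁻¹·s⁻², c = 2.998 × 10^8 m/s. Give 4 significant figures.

The unique combination of the constants set to 1 with dimensions of density is ρ_P = c⁵/(ℏG²).
  = 2.422 × 10^42 / 4.699 × 10^-55
  = 5.154 × 10^96 kg/m³

5.154 × 10^96 kg/m³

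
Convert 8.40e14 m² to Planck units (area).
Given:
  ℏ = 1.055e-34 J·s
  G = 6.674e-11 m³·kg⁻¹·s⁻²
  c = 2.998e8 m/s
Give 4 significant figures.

3.215e84

Planck area: A_P = ℏG/c³ = 2.613e-70 m².
8.40e14 / 2.613e-70 = 3.215e84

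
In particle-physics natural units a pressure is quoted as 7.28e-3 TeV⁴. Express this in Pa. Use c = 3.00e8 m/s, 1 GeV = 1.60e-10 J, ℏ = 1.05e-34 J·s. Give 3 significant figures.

Pressure is [E]/[L]³ = [E]⁴/(ℏc)³.
1 GeV⁴ → 1/(ℏc)³ × (1 GeV in J)⁴ = 2.10e37 Pa.
Convert the energy scale: 7.28e-3 TeV⁴ = 7.28e9 GeV⁴.
Result: 7.28e9 × 2.10e37 = 1.53e47 Pa.

1.53e47 Pa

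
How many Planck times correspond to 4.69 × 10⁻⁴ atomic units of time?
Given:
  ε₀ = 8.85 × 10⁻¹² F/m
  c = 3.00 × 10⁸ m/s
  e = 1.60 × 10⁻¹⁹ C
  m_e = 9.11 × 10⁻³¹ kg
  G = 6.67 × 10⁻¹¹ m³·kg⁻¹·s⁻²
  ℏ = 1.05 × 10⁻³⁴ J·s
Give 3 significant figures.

atomic unit of time: τ_au = (4πε₀)²ℏ³/(m_e e⁴) = 2.40 × 10⁻¹⁷ s
Planck time: t_P = √(ℏG/c⁵) = 5.37 × 10⁻⁴⁴ s
4.69 × 10⁻⁴ × 2.40 × 10⁻¹⁷ / 5.37 × 10⁻⁴⁴ = 2.10 × 10²³

2.10 × 10²³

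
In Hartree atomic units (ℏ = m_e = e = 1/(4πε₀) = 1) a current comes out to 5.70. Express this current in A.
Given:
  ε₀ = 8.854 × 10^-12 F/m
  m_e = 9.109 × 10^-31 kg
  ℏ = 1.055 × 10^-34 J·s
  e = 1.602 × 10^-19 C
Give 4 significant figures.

0.03769 A

One atomic unit of electric current: I_au = e E_h/ℏ = m_e e⁵/((4πε₀)²ℏ³) = 6.612 × 10^-3 A.
5.70 × 6.612 × 10^-3 A = 0.03769 A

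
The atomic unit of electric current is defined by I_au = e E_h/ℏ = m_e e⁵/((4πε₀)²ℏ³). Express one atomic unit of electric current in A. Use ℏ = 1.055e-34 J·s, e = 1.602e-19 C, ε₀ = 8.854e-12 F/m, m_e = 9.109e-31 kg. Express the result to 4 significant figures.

I_au = e E_h/ℏ = m_e e⁵/((4πε₀)²ℏ³)
E_h = 4.354e-18 J
e·E_h/ℏ = 6.612e-3 A

6.612e-3 A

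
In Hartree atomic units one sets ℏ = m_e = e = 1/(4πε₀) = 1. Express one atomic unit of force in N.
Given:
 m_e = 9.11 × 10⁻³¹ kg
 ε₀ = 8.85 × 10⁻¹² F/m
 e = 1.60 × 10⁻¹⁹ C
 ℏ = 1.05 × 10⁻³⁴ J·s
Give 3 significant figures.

F_au = E_h/a₀ = m_e²e⁶/((4πε₀)³ℏ⁴)
E_h = 4.38 × 10⁻¹⁸ J
a₀ = 5.26 × 10⁻¹¹ m
E_h/a₀ = 8.33 × 10⁻⁸ N

8.33 × 10⁻⁸ N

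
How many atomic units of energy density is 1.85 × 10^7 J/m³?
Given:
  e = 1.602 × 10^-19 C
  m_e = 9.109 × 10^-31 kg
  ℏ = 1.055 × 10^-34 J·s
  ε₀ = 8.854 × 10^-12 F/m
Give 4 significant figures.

atomic unit of energy density: u_au = E_h/a₀³ = m_e⁴e¹⁰/((4πε₀)⁵ℏ⁸) = 2.929 × 10^13 J/m³.
1.85 × 10^7 / 2.929 × 10^13 = 6.316 × 10^-7

6.316 × 10^-7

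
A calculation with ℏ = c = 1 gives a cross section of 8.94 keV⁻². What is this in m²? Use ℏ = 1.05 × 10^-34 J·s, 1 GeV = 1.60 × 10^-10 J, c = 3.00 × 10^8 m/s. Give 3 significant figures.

3.47 × 10^-19 m²

Area is [L]² = [E]⁻²·(ℏc)²; restore (ℏc)².
1 GeV⁻² → (ℏc)² × (1 GeV in J)⁻² = 3.88 × 10^-32 m².
Convert the energy scale: 8.94 keV⁻² = 8.94 × 10^12 GeV⁻².
Result: 8.94 × 10^12 × 3.88 × 10^-32 = 3.47 × 10^-19 m².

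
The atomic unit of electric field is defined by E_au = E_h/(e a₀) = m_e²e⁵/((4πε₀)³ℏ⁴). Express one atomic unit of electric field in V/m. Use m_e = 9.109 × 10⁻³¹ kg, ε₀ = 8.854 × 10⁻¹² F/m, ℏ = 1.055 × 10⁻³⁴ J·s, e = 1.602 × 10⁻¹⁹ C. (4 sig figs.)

5.131 × 10¹¹ V/m

E_au = E_h/(e a₀) = m_e²e⁵/((4πε₀)³ℏ⁴)
E_h = 4.354 × 10⁻¹⁸ J
a₀ = 5.297 × 10⁻¹¹ m
E_h/(e·a₀) = 5.131 × 10¹¹ V/m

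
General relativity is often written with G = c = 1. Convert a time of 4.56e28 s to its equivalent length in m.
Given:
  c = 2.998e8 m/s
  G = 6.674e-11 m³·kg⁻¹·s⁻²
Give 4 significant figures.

Time → length via c.
4.56e28 s × (c) = 1.367e37 m

1.367e37 m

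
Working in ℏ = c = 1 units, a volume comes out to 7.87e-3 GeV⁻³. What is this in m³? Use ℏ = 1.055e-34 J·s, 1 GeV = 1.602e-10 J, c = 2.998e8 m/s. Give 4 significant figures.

6.057e-50 m³

Volume is [L]³ = [E]⁻³·(ℏc)³.
1 GeV⁻³ → (ℏc)³ × (1 GeV in J)⁻³ = 7.696e-48 m³.
Result: 7.87e-3 × 7.696e-48 = 6.057e-50 m³.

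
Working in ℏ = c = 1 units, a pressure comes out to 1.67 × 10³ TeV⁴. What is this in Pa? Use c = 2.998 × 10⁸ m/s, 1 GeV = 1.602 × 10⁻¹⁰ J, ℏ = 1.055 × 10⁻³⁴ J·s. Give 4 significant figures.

Pressure is [E]/[L]³ = [E]⁴/(ℏc)³.
1 GeV⁴ → 1/(ℏc)³ × (1 GeV in J)⁴ = 2.082 × 10³⁷ Pa.
Convert the energy scale: 1.67 × 10³ TeV⁴ = 1.67 × 10¹⁵ GeV⁴.
Result: 1.67 × 10¹⁵ × 2.082 × 10³⁷ = 3.476 × 10⁵² Pa.

3.476 × 10⁵² Pa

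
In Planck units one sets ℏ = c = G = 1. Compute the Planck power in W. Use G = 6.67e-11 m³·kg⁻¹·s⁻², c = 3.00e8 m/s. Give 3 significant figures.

3.64e52 W

P_P = c⁵/G
  = 2.43e42 / 6.67e-11
  = 3.64e52 W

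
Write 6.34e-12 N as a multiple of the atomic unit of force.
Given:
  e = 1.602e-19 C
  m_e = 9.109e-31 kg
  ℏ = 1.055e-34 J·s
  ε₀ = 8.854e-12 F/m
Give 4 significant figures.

7.713e-5

atomic unit of force: F_au = E_h/a₀ = m_e²e⁶/((4πε₀)³ℏ⁴) = 8.220e-8 N.
6.34e-12 / 8.220e-8 = 7.713e-5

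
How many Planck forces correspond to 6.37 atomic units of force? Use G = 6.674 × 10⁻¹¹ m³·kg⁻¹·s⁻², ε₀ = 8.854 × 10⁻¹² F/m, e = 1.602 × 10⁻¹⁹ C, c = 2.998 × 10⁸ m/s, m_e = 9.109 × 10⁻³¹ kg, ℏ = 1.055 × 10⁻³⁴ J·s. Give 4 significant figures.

atomic unit of force: F_au = E_h/a₀ = m_e²e⁶/((4πε₀)³ℏ⁴) = 8.220 × 10⁻⁸ N
Planck force: F_P = c⁴/G = 1.210 × 10⁴⁴ N
6.37 × 8.220 × 10⁻⁸ / 1.210 × 10⁴⁴ = 4.326 × 10⁻⁵¹

4.326 × 10⁻⁵¹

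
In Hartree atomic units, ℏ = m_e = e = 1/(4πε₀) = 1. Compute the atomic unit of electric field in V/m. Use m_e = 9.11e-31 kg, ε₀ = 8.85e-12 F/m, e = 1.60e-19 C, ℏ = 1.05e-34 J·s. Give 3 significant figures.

The unique combination of the constants set to 1 with dimensions of electric field is E_au = E_h/(e a₀) = m_e²e⁵/((4πε₀)³ℏ⁴).
E_h = 4.38e-18 J
a₀ = 5.26e-11 m
E_h/(e·a₀) = 5.20e11 V/m

5.20e11 V/m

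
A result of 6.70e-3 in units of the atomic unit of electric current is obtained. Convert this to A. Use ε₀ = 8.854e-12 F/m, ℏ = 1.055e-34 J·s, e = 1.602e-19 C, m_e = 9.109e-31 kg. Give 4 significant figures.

4.430e-5 A

One atomic unit of electric current: I_au = e E_h/ℏ = m_e e⁵/((4πε₀)²ℏ³) = 6.612e-3 A.
6.70e-3 × 6.612e-3 A = 4.430e-5 A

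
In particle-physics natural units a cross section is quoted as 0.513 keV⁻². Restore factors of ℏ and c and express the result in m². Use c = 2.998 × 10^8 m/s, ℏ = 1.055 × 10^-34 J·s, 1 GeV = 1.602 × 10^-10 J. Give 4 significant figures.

Area is [L]² = [E]⁻²·(ℏc)²; restore (ℏc)².
1 GeV⁻² → (ℏc)² × (1 GeV in J)⁻² = 3.898 × 10^-32 m².
Convert the energy scale: 0.513 keV⁻² = 5.13 × 10^11 GeV⁻².
Result: 5.13 × 10^11 × 3.898 × 10^-32 = 2.000 × 10^-20 m².

2.000 × 10^-20 m²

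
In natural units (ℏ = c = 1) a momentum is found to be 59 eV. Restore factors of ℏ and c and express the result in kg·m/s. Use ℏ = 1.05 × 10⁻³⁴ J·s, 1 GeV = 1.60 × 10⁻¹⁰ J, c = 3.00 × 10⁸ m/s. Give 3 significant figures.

Momentum is [E]/c; divide by c.
1 GeV → 1/c × (1 GeV in J) = 5.33 × 10⁻¹⁹ kg·m/s.
Convert the energy scale: 59 eV = 5.90 × 10⁻⁸ GeV.
Result: 5.90 × 10⁻⁸ × 5.33 × 10⁻¹⁹ = 3.15 × 10⁻²⁶ kg·m/s.

3.15 × 10⁻²⁶ kg·m/s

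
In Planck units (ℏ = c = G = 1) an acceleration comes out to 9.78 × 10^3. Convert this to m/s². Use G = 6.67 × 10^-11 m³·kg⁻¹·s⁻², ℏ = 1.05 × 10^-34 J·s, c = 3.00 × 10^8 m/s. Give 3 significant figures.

5.47 × 10^55 m/s²

One Planck acceleration: a_P = √(c⁷/(ℏG)) = 5.59 × 10^51 m/s².
9.78 × 10^3 × 5.59 × 10^51 m/s² = 5.47 × 10^55 m/s²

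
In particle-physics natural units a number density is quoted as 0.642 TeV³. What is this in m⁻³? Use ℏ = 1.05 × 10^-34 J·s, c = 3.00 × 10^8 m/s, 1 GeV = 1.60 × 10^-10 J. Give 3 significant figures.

Number density is [L]⁻³ = [E]³/(ℏc)³.
1 GeV³ → 1/(ℏc)³ × (1 GeV in J)³ = 1.31 × 10^47 m⁻³.
Convert the energy scale: 0.642 TeV³ = 6.42 × 10^8 GeV³.
Result: 6.42 × 10^8 × 1.31 × 10^47 = 8.41 × 10^55 m⁻³.

8.41 × 10^55 m⁻³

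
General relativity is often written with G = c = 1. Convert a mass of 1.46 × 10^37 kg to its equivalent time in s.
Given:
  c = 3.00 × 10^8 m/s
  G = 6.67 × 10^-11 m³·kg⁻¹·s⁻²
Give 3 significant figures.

Mass → time via G/c³.
1.46 × 10^37 kg × (G/c³) = 36.1 s

36.1 s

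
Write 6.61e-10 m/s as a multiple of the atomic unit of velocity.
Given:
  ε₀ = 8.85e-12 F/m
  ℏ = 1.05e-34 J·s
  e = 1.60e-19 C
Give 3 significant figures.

atomic unit of velocity: v_au = e²/(4πε₀ℏ) = 2.19e6 m/s.
6.61e-10 / 2.19e6 = 3.02e-16

3.02e-16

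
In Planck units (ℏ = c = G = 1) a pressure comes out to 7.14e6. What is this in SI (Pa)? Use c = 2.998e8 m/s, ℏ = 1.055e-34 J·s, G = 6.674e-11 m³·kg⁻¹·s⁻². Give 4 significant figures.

3.307e120 Pa

One Planck pressure: p_P = c⁷/(ℏG²) = 4.632e113 Pa.
7.14e6 × 4.632e113 Pa = 3.307e120 Pa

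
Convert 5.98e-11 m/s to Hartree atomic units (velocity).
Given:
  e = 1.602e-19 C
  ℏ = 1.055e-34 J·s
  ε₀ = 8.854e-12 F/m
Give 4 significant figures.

atomic unit of velocity: v_au = e²/(4πε₀ℏ) = 2.186e6 m/s.
5.98e-11 / 2.186e6 = 2.735e-17

2.735e-17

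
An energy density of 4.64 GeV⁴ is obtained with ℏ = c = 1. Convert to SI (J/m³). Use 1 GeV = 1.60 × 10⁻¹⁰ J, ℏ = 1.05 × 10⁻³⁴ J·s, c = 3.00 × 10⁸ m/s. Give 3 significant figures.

[E]/[L]³ = [E]⁴/(ℏc)³; restore (ℏc)⁻³.
1 GeV⁴ → 1/(ℏc)³ × (1 GeV in J)⁴ = 2.10 × 10³⁷ J/m³.
Result: 4.64 × 2.10 × 10³⁷ = 9.73 × 10³⁷ J/m³.

9.73 × 10³⁷ J/m³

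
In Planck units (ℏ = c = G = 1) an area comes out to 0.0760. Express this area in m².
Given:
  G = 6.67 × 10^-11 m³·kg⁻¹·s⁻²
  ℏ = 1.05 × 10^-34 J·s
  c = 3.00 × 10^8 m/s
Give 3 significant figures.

One Planck area: A_P = ℏG/c³ = 2.59 × 10^-70 m².
0.0760 × 2.59 × 10^-70 m² = 1.97 × 10^-71 m²

1.97 × 10^-71 m²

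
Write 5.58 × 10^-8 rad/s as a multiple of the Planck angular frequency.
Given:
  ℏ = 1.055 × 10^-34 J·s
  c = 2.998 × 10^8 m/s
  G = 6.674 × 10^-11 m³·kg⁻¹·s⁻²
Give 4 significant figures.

Planck angular frequency: ω_P = √(c⁵/(ℏG)) = 1.855 × 10^43 rad/s.
5.58 × 10^-8 / 1.855 × 10^43 = 3.009 × 10^-51

3.009 × 10^-51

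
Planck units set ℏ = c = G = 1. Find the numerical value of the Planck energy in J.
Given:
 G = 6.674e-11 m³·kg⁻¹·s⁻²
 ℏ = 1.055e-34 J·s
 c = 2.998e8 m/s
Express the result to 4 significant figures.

1.957e9 J

Dimensional analysis gives E_P = √(ℏc⁵/G).
  = √(3.828e18)
  = 1.957e9 J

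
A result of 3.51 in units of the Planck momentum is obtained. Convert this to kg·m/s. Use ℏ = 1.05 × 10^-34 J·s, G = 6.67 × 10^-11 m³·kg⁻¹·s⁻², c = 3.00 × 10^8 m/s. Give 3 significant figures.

One Planck momentum: p_P = √(ℏc³/G) = 6.52 kg·m/s.
3.51 × 6.52 kg·m/s = 22.9 kg·m/s

22.9 kg·m/s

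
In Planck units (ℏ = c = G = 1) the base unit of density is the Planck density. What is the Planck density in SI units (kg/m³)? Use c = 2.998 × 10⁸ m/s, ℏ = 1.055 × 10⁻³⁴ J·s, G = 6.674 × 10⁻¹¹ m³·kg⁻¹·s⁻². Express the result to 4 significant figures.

ρ_P = c⁵/(ℏG²)
  = 2.422 × 10⁴² / 4.699 × 10⁻⁵⁵
  = 5.154 × 10⁹⁶ kg/m³

5.154 × 10⁹⁶ kg/m³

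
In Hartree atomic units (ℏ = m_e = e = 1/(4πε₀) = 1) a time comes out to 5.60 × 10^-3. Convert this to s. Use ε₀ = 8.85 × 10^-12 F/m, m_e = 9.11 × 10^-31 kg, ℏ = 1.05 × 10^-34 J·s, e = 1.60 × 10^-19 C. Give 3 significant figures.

One atomic unit of time: τ_au = (4πε₀)²ℏ³/(m_e e⁴) = 2.40 × 10^-17 s.
5.60 × 10^-3 × 2.40 × 10^-17 s = 1.34 × 10^-19 s

1.34 × 10^-19 s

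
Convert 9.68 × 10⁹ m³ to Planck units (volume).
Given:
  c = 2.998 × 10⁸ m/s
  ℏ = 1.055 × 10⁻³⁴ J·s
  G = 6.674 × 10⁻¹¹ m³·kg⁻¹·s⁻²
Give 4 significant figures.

Planck volume: V_P = (ℏG/c³)^(3/2) = 4.224 × 10⁻¹⁰⁵ m³.
9.68 × 10⁹ / 4.224 × 10⁻¹⁰⁵ = 2.292 × 10¹¹⁴

2.292 × 10¹¹⁴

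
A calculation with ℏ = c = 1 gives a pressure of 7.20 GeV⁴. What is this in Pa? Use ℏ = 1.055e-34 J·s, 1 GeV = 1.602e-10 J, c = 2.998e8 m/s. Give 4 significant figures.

Pressure is [E]/[L]³ = [E]⁴/(ℏc)³.
1 GeV⁴ → 1/(ℏc)³ × (1 GeV in J)⁴ = 2.082e37 Pa.
Result: 7.20 × 2.082e37 = 1.499e38 Pa.

1.499e38 Pa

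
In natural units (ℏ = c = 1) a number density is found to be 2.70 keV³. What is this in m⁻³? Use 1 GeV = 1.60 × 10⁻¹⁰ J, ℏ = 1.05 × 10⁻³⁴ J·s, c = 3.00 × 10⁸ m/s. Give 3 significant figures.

Number density is [L]⁻³ = [E]³/(ℏc)³.
1 GeV³ → 1/(ℏc)³ × (1 GeV in J)³ = 1.31 × 10⁴⁷ m⁻³.
Convert the energy scale: 2.70 keV³ = 2.70 × 10⁻¹⁸ GeV³.
Result: 2.70 × 10⁻¹⁸ × 1.31 × 10⁴⁷ = 3.54 × 10²⁹ m⁻³.

3.54 × 10²⁹ m⁻³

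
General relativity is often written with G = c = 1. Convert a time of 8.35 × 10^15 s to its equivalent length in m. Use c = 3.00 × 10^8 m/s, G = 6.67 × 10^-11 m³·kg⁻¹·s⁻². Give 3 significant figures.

Time → length via c.
8.35 × 10^15 s × (c) = 2.50 × 10^24 m

2.50 × 10^24 m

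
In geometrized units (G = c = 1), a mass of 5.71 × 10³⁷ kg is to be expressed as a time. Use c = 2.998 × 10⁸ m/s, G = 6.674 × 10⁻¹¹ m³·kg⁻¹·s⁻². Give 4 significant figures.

Mass → time via G/c³.
5.71 × 10³⁷ kg × (G/c³) = 141.4 s

141.4 s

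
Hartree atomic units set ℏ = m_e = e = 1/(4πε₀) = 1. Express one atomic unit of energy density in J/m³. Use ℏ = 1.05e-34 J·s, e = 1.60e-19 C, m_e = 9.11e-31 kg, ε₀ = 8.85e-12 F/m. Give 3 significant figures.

3.01e13 J/m³

From ℏ = m_e = e = 1/(4πε₀) = 1 the energy density scale is u_au = E_h/a₀³ = m_e⁴e¹⁰/((4πε₀)⁵ℏ⁸).
E_h = 4.38e-18 J
a₀ = 5.26e-11 m
E_h/a₀³ = 3.01e13 J/m³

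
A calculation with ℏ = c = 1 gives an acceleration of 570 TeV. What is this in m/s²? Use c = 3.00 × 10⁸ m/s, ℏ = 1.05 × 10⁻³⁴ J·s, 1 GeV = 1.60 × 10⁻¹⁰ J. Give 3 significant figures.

Acceleration is [L]/[T]² = c·[E]/ℏ.
1 GeV → c/ℏ × (1 GeV in J) = 4.57 × 10³² m/s².
Convert the energy scale: 570 TeV = 5.70 × 10⁵ GeV.
Result: 5.70 × 10⁵ × 4.57 × 10³² = 2.61 × 10³⁸ m/s².

2.61 × 10³⁸ m/s²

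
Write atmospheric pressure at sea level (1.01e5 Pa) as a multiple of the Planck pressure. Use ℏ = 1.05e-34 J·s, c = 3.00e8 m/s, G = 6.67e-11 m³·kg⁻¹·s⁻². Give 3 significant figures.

2.16e-109

Planck pressure: p_P = c⁷/(ℏG²) = 4.68e113 Pa.
1.01e5 / 4.68e113 = 2.16e-109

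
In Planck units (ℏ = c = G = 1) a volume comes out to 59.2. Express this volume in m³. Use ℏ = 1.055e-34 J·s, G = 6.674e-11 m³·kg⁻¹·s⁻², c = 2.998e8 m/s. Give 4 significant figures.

2.501e-103 m³

One Planck volume: V_P = (ℏG/c³)^(3/2) = 4.224e-105 m³.
59.2 × 4.224e-105 m³ = 2.501e-103 m³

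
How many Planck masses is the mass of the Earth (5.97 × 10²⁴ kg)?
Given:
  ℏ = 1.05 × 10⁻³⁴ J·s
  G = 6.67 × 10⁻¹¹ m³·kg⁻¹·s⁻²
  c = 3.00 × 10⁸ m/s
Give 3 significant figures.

Planck mass: m_P = √(ℏc/G) = 2.17 × 10⁻⁸ kg.
5.97 × 10²⁴ / 2.17 × 10⁻⁸ = 2.75 × 10³²

2.75 × 10³²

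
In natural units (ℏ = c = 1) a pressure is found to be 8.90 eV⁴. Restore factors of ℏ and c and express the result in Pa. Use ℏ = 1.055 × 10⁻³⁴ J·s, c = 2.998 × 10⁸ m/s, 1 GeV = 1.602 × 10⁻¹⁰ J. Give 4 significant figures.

185.3 Pa

Pressure is [E]/[L]³ = [E]⁴/(ℏc)³.
1 GeV⁴ → 1/(ℏc)³ × (1 GeV in J)⁴ = 2.082 × 10³⁷ Pa.
Convert the energy scale: 8.90 eV⁴ = 8.90 × 10⁻³⁶ GeV⁴.
Result: 8.90 × 10⁻³⁶ × 2.082 × 10³⁷ = 185.3 Pa.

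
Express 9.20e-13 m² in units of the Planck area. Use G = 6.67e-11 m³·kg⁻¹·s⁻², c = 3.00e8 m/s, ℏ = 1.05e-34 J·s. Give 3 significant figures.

Planck area: A_P = ℏG/c³ = 2.59e-70 m².
9.20e-13 / 2.59e-70 = 3.55e57

3.55e57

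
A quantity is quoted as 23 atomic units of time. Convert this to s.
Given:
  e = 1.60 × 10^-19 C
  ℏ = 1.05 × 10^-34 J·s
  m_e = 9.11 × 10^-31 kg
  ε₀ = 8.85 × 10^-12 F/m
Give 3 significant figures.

One atomic unit of time: τ_au = (4πε₀)²ℏ³/(m_e e⁴) = 2.40 × 10^-17 s.
23 × 2.40 × 10^-17 s = 5.52 × 10^-16 s

5.52 × 10^-16 s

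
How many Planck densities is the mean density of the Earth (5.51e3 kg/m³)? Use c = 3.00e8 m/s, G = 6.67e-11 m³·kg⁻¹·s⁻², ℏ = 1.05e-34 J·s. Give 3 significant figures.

1.06e-93

Planck density: ρ_P = c⁵/(ℏG²) = 5.20e96 kg/m³.
5.51e3 / 5.20e96 = 1.06e-93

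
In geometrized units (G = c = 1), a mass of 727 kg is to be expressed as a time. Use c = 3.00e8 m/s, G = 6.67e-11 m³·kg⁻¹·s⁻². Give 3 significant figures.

1.80e-33 s

Mass → time via G/c³.
727 kg × (G/c³) = 1.80e-33 s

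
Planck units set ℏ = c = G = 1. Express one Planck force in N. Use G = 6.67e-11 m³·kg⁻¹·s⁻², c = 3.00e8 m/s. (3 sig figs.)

From ℏ = c = G = 1 the force scale is F_P = c⁴/G.
  = 8.10e33 / 6.67e-11
  = 1.21e44 N

1.21e44 N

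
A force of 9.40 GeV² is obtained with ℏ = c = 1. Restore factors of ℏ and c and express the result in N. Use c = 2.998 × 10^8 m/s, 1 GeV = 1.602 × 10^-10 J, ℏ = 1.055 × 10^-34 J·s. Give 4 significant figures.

7.627 × 10^6 N

Force is [E]/[L] = [E]²/(ℏc); restore (ℏc)⁻¹.
1 GeV² → 1/(ℏc) × (1 GeV in J)² = 8.114 × 10^5 N.
Result: 9.40 × 8.114 × 10^5 = 7.627 × 10^6 N.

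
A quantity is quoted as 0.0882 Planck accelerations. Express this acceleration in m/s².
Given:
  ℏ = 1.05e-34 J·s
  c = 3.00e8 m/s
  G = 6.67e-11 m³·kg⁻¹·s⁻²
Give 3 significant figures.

4.93e50 m/s²

One Planck acceleration: a_P = √(c⁷/(ℏG)) = 5.59e51 m/s².
0.0882 × 5.59e51 m/s² = 4.93e50 m/s²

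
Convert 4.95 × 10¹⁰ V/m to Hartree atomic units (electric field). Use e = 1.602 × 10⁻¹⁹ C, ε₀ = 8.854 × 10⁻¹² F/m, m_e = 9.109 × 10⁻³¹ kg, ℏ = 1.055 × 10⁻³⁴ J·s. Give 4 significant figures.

atomic unit of electric field: E_au = E_h/(e a₀) = m_e²e⁵/((4πε₀)³ℏ⁴) = 5.131 × 10¹¹ V/m.
4.95 × 10¹⁰ / 5.131 × 10¹¹ = 0.09647

0.09647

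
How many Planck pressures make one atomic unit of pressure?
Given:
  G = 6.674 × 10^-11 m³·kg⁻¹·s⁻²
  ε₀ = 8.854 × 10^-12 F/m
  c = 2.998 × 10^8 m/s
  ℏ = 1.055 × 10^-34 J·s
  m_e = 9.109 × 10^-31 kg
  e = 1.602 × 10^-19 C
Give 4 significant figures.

atomic unit of pressure: P_au = E_h/a₀³ = m_e⁴e¹⁰/((4πε₀)⁵ℏ⁸) = 2.929 × 10^13 Pa
Planck pressure: p_P = c⁷/(ℏG²) = 4.632 × 10^113 Pa
ratio = 2.929 × 10^13 / 4.632 × 10^113 = 6.323 × 10^-101

6.323 × 10^-101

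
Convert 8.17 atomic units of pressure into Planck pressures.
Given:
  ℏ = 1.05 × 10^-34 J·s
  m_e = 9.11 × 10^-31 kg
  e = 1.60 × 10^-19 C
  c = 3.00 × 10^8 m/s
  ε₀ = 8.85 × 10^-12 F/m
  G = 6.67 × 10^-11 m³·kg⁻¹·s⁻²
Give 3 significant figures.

atomic unit of pressure: P_au = E_h/a₀³ = m_e⁴e¹⁰/((4πε₀)⁵ℏ⁸) = 3.01 × 10^13 Pa
Planck pressure: p_P = c⁷/(ℏG²) = 4.68 × 10^113 Pa
8.17 × 3.01 × 10^13 / 4.68 × 10^113 = 5.26 × 10^-100

5.26 × 10^-100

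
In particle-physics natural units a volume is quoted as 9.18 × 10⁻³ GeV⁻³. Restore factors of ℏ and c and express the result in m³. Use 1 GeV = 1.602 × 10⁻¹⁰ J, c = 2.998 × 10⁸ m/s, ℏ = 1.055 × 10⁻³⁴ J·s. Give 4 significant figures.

Volume is [L]³ = [E]⁻³·(ℏc)³.
1 GeV⁻³ → (ℏc)³ × (1 GeV in J)⁻³ = 7.696 × 10⁻⁴⁸ m³.
Result: 9.18 × 10⁻³ × 7.696 × 10⁻⁴⁸ = 7.065 × 10⁻⁵⁰ m³.

7.065 × 10⁻⁵⁰ m³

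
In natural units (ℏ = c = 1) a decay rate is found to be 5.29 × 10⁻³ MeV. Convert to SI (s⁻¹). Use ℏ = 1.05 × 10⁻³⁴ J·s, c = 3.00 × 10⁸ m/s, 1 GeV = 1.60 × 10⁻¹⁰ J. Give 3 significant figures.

A rate is [E]/ℏ; divide by ℏ.
1 GeV → 1/ℏ × (1 GeV in J) = 1.52 × 10²⁴ s⁻¹.
Convert the energy scale: 5.29 × 10⁻³ MeV = 5.29 × 10⁻⁶ GeV.
Result: 5.29 × 10⁻⁶ × 1.52 × 10²⁴ = 8.06 × 10¹⁸ s⁻¹.

8.06 × 10¹⁸ s⁻¹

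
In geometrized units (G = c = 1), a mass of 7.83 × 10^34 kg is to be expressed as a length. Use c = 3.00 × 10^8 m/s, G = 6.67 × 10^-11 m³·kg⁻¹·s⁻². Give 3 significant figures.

In G = c = 1 units mass has dimensions of length; the conversion factor is G/c².
7.83 × 10^34 kg × (G/c²) = 5.80 × 10^7 m

5.80 × 10^7 m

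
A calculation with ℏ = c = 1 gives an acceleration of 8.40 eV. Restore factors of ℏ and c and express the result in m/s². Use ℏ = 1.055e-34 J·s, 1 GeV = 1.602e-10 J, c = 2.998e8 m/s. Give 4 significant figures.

Acceleration is [L]/[T]² = c·[E]/ℏ.
1 GeV → c/ℏ × (1 GeV in J) = 4.552e32 m/s².
Convert the energy scale: 8.40 eV = 8.40e-9 GeV.
Result: 8.40e-9 × 4.552e32 = 3.824e24 m/s².

3.824e24 m/s²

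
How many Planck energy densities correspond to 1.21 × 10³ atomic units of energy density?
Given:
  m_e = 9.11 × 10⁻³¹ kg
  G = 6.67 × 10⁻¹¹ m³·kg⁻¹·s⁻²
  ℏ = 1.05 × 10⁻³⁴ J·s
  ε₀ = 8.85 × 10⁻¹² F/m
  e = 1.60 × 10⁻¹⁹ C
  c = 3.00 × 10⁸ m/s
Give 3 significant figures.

atomic unit of energy density: u_au = E_h/a₀³ = m_e⁴e¹⁰/((4πε₀)⁵ℏ⁸) = 3.01 × 10¹³ J/m³
Planck energy density: u_P = c⁷/(ℏG²) = 4.68 × 10¹¹³ J/m³
1.21 × 10³ × 3.01 × 10¹³ / 4.68 × 10¹¹³ = 7.79 × 10⁻⁹⁸

7.79 × 10⁻⁹⁸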